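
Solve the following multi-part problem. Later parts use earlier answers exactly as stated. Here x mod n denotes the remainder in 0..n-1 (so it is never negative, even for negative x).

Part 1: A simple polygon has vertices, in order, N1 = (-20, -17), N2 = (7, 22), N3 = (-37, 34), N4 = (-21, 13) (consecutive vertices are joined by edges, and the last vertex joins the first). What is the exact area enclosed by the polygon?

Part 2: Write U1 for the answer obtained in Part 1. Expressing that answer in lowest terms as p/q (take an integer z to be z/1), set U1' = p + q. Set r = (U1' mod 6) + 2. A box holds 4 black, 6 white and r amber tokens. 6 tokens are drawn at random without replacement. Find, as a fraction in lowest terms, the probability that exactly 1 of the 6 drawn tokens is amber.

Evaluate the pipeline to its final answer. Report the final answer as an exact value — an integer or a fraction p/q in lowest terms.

Part 1: cross terms: (-20*22 - 7*-17)=-321, (7*34 - -37*22)=1052, (-37*13 - -21*34)=233, (-21*-17 - -20*13)=617; twice the area = |1581| = 1581; area = 1581/2; answer 1581/2
Part 2: U1 = 1581/2; threaded value p + q = 1583; r = 7; total draws C(17,6) = 12376; favorable C(7,1)*C(10,5) = 1764; P = 63/442; answer 63/442

63/442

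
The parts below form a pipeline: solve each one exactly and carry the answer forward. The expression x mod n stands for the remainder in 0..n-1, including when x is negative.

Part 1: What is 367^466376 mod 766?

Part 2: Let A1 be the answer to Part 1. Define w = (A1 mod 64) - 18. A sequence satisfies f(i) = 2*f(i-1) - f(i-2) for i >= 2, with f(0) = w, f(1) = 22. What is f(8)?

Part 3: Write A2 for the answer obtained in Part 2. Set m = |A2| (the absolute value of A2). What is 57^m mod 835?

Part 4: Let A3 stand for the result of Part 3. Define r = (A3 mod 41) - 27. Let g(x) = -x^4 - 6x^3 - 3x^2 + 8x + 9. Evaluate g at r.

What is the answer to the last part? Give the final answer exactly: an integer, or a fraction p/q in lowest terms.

Part 1: squarings mod 766: 367^1=367, 367^2=639, 367^4=43, 367^8=317, 367^16=143, 367^32=533, 367^64=669, 367^128=217, 367^256=363, 367^512=17, 367^1024=289, 367^2048=27, 367^4096=729, 367^8192=603, 367^16384=525, 367^32768=631, 367^65536=607, 367^131072=3, 367^262144=9; 367^466376 = 367^8 * 367^64 * 367^128 * 367^256 * 367^1024 * 367^2048 * 367^4096 * 367^65536 * 367^131072 * 367^262144 = 511 (mod 766); answer 511
Part 2: A1 = 511; w = 45; f(2) = 2*(22) - 1*(45) = -1; iterating: f(2)=-1, f(3)=-24, f(4)=-47, f(5)=-70, f(6)=-93, f(7)=-116, f(8)=-139; answer -139
Part 3: A2 = -139; m = 139; squarings mod 835: 57^1=57, 57^2=744, 57^4=766, 57^8=586, 57^16=211, 57^32=266, 57^64=616, 57^128=366; 57^139 = 57^1 * 57^2 * 57^8 * 57^128 = 188 (mod 835); answer 188
Part 4: A3 = 188; r = -3; -1*(-3)^4 - 6*(-3)^3 - 3*(-3)^2 + 8*(-3)^1 + 9 = (-81) + (162) + (-27) + (-24) + (9) = 39; answer 39

39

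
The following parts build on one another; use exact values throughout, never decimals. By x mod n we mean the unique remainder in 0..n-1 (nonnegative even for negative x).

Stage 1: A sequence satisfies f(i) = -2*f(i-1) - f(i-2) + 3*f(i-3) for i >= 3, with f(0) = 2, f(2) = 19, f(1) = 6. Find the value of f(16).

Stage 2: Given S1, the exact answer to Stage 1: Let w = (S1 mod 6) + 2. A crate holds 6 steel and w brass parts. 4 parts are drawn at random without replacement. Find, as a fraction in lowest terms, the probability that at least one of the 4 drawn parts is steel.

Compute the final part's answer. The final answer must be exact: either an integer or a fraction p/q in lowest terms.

Stage 1: f(3) = -2*(19) - 1*(6) + 3*(2) = -38; iterating: f(3)=-38, f(4)=75, f(5)=-55, f(6)=-79, f(7)=438, f(8)=-962, f(9)=1249, f(10)=-222, f(11)=-3691, f(12)=11351, f(13)=-19677, f(14)=16930, f(15)=19870, f(16)=-115701; answer -115701
Stage 2: S1 = -115701; w = 5; total draws C(11,4) = 330; complement C(5,4) = 5; favorable 330 - 5 = 325; P = 65/66; answer 65/66

65/66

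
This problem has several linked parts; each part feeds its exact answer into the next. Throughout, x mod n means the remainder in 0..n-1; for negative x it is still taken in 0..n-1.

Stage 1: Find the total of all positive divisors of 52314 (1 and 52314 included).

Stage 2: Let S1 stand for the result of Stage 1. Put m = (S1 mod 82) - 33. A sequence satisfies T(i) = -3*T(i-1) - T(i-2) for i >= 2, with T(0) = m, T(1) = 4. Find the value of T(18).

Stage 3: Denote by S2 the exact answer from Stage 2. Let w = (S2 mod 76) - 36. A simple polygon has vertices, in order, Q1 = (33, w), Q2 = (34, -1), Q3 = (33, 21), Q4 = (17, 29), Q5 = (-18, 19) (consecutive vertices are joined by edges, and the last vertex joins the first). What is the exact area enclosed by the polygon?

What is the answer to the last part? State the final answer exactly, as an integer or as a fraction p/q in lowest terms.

Stage 1: 52314 = 2 * 3 * 8719; sigma = (1 + 2) * (1 + 3) * (1 + 8719) = 3 * 4 * 8720 = 104640; answer 104640
Stage 2: S1 = 104640; m = -25; T(2) = -3*(4) - 1*(-25) = 13; iterating: T(2)=13, T(3)=-43, T(4)=116, T(5)=-305, T(6)=799, T(7)=-2092, T(8)=5477, T(9)=-14339, T(10)=37540, T(11)=-98281, T(12)=257303, T(13)=-673628, T(14)=1763581, T(15)=-4617115, T(16)=12087764, T(17)=-31646177, T(18)=82850767; answer 82850767
Stage 3: S2 = 82850767; w = 15; cross terms: (33*-1 - 34*15)=-543, (34*21 - 33*-1)=747, (33*29 - 17*21)=600, (17*19 - -18*29)=845, (-18*15 - 33*19)=-897; twice the area = |752| = 752; area = 376; answer 376

376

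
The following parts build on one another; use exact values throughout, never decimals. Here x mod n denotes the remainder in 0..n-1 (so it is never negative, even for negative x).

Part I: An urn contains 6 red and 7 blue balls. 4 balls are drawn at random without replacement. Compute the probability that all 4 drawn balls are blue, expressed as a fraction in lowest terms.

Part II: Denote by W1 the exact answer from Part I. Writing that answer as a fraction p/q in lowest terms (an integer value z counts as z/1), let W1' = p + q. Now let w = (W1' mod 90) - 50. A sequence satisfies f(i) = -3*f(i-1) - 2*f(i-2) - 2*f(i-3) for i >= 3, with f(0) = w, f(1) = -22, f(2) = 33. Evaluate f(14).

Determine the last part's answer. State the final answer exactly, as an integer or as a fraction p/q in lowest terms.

Part I: total draws C(13,4) = 715; favorable C(7,4) = 35; P = 7/143; answer 7/143
Part II: W1 = 7/143; threaded value p + q = 150; w = 10; f(3) = -3*(33) - 2*(-22) - 2*(10) = -75; iterating: f(3)=-75, f(4)=203, f(5)=-525, f(6)=1319, f(7)=-3313, f(8)=8351, f(9)=-21065, f(10)=53119, f(11)=-133929, f(12)=337679, f(13)=-851417, f(14)=2146751; answer 2146751

2146751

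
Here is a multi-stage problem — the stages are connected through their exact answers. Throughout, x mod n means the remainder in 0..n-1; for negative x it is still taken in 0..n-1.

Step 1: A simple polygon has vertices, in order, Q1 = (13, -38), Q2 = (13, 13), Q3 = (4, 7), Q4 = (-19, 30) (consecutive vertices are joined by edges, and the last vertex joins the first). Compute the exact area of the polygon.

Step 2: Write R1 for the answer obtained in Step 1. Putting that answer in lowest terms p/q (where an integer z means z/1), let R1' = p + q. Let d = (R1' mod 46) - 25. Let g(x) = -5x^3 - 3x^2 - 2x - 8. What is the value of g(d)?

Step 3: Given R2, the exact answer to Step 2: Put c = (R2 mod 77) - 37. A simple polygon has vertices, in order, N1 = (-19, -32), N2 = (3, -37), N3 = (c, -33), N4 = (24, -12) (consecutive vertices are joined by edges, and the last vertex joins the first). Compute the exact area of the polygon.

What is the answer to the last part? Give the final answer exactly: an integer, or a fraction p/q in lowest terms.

498

Step 1: cross terms: (13*13 - 13*-38)=663, (13*7 - 4*13)=39, (4*30 - -19*7)=253, (-19*-38 - 13*30)=332; twice the area = |1287| = 1287; area = 1287/2; answer 1287/2
Step 2: R1 = 1287/2; threaded value p + q = 1289; d = -24; -5*(-24)^3 - 3*(-24)^2 - 2*(-24)^1 - 8 = (69120) + (-1728) + (48) + (-8) = 67432; answer 67432
Step 3: R2 = 67432; c = 20; cross terms: (-19*-37 - 3*-32)=799, (3*-33 - 20*-37)=641, (20*-12 - 24*-33)=552, (24*-32 - -19*-12)=-996; twice the area = |996| = 996; area = 498; answer 498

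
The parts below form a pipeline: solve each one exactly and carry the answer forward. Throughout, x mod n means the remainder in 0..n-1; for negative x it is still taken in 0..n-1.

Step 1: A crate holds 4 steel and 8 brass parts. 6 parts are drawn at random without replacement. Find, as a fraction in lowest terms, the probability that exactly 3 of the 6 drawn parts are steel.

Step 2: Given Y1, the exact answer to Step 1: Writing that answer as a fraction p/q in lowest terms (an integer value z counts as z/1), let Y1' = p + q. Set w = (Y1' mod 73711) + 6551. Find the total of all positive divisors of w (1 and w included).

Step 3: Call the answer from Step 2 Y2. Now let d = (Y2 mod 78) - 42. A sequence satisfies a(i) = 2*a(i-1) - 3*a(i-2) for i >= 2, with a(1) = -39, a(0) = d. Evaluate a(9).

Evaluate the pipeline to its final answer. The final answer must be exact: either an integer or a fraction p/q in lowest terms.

Step 1: total draws C(12,6) = 924; favorable C(4,3)*C(8,3) = 224; P = 8/33; answer 8/33
Step 2: Y1 = 8/33; threaded value p + q = 41; w = 6592; 6592 = 2^6 * 103; sigma = (1 + 2 + 4 + 8 + 16 + 32 + 64) * (1 + 103) = 127 * 104 = 13208; answer 13208
Step 3: Y2 = 13208; d = -16; a(2) = 2*(-39) - 3*(-16) = -30; iterating: a(2)=-30, a(3)=57, a(4)=204, a(5)=237, a(6)=-138, a(7)=-987, a(8)=-1560, a(9)=-159; answer -159

-159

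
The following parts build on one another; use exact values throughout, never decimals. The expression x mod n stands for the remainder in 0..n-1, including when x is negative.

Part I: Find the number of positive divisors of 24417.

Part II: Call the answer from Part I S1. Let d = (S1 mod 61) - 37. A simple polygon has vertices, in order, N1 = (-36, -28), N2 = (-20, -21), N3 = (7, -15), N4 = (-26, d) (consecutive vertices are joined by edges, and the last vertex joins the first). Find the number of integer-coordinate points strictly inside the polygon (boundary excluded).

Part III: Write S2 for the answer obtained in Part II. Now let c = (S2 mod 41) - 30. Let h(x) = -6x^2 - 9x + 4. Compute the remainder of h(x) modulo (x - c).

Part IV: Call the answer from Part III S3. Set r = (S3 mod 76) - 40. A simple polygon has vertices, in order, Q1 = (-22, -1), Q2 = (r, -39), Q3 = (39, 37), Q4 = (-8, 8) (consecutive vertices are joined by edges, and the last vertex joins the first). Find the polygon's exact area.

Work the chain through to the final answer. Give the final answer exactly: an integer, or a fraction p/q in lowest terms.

4083/2

Part I: 24417 = 3^2 * 2713; number of divisors = (2+1) * (1+1) = 6; answer 6
Part II: S1 = 6; d = -31; cross terms: (-36*-21 - -20*-28)=196, (-20*-15 - 7*-21)=447, (7*-31 - -26*-15)=-607, (-26*-28 - -36*-31)=-388; twice the area = |-352| = 352; area = 176; boundary points = 1 + 3 + 1 + 1 = 6; strictly interior points = area - boundary/2 + 1 = 174; answer 174
Part III: S2 = 174; c = -20; remainder = value at the root: -6*(-20)^2 - 9*(-20)^1 + 4 = (-2400) + (180) + (4) = -2216; answer -2216
Part IV: S3 = -2216; r = 24; cross terms: (-22*-39 - 24*-1)=882, (24*37 - 39*-39)=2409, (39*8 - -8*37)=608, (-8*-1 - -22*8)=184; twice the area = |4083| = 4083; area = 4083/2; answer 4083/2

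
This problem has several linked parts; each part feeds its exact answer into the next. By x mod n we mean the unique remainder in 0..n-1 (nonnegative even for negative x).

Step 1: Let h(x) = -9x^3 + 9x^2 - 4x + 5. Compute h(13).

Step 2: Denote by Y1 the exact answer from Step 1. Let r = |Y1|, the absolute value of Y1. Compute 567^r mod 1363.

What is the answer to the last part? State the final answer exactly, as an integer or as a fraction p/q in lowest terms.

Step 1: -9*(13)^3 + 9*(13)^2 - 4*(13)^1 + 5 = (-19773) + (1521) + (-52) + (5) = -18299; answer -18299
Step 2: Y1 = -18299; r = 18299; squarings mod 1363: 567^1=567, 567^2=1184, 567^4=692, 567^8=451, 567^16=314, 567^32=460, 567^64=335, 567^128=459, 567^256=779, 567^512=306, 567^1024=952, 567^2048=1272, 567^4096=103, 567^8192=1068, 567^16384=1156; 567^18299 = 567^1 * 567^2 * 567^8 * 567^16 * 567^32 * 567^64 * 567^256 * 567^512 * 567^1024 * 567^16384 = 625 (mod 1363); answer 625

625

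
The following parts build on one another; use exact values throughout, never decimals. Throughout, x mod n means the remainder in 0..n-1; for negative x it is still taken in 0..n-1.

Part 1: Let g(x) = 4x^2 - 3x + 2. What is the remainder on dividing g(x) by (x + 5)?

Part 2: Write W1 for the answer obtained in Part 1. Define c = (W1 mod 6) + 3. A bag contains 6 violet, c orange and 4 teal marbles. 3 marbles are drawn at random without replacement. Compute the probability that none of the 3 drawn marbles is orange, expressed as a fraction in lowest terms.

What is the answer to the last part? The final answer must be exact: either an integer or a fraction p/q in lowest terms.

Part 1: remainder = value at the root: 4*(-5)^2 - 3*(-5)^1 + 2 = (100) + (15) + (2) = 117; answer 117
Part 2: W1 = 117; c = 6; total draws C(16,3) = 560; favorable C(10,3) = 120; P = 3/14; answer 3/14

3/14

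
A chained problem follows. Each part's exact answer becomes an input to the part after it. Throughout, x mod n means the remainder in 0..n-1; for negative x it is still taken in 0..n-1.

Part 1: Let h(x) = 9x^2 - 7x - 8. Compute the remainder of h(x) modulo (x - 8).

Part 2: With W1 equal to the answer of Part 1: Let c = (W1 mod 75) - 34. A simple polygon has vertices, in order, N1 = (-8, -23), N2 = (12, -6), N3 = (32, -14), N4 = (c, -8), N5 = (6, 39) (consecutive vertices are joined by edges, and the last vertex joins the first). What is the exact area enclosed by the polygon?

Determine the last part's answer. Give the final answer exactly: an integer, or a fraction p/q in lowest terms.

899

Part 1: remainder = value at the root: 9*(8)^2 - 7*(8)^1 - 8 = (576) + (-56) + (-8) = 512; answer 512
Part 2: W1 = 512; c = 28; cross terms: (-8*-6 - 12*-23)=324, (12*-14 - 32*-6)=24, (32*-8 - 28*-14)=136, (28*39 - 6*-8)=1140, (6*-23 - -8*39)=174; twice the area = |1798| = 1798; area = 899; answer 899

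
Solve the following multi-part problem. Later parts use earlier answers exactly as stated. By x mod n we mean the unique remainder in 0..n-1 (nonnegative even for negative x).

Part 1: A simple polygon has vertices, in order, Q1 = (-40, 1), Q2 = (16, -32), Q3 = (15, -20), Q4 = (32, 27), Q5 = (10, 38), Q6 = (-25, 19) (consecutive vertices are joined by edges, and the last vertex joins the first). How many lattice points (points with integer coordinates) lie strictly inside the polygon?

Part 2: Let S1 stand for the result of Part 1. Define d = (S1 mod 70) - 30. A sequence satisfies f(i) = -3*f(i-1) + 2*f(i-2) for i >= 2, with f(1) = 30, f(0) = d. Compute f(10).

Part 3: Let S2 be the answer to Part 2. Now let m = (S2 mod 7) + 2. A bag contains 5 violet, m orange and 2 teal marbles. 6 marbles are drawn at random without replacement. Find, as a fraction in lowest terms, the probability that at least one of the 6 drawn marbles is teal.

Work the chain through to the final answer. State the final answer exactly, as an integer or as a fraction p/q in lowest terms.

Part 1: cross terms: (-40*-32 - 16*1)=1264, (16*-20 - 15*-32)=160, (15*27 - 32*-20)=1045, (32*38 - 10*27)=946, (10*19 - -25*38)=1140, (-25*1 - -40*19)=735; twice the area = |5290| = 5290; area = 2645; boundary points = 1 + 1 + 1 + 11 + 1 + 3 = 18; strictly interior points = area - boundary/2 + 1 = 2637; answer 2637
Part 2: S1 = 2637; d = 17; f(2) = -3*(30) + 2*(17) = -56; iterating: f(2)=-56, f(3)=228, f(4)=-796, f(5)=2844, f(6)=-10124, f(7)=36060, f(8)=-128428, f(9)=457404, f(10)=-1629068; answer -1629068
Part 3: S2 = -1629068; m = 2; total draws C(9,6) = 84; complement C(7,6) = 7; favorable 84 - 7 = 77; P = 11/12; answer 11/12

11/12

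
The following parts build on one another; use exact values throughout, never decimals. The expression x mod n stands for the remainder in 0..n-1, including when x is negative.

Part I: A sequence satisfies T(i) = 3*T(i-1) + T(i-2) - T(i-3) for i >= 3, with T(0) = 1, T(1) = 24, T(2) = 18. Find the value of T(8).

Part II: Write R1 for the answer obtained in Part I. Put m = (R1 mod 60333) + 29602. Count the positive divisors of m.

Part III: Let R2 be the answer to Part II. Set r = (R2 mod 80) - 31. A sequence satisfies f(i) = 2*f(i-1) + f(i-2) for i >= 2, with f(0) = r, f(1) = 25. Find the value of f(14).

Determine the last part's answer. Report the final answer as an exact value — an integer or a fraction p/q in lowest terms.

Part I: T(3) = 3*(18) + 1*(24) - 1*(1) = 77; iterating: T(3)=77, T(4)=225, T(5)=734, T(6)=2350, T(7)=7559, T(8)=24293; answer 24293
Part II: R1 = 24293; m = 53895; 53895 = 3 * 5 * 3593; number of divisors = (1+1) * (1+1) * (1+1) = 8; answer 8
Part III: R2 = 8; r = -23; f(2) = 2*(25) + 1*(-23) = 27; iterating: f(2)=27, f(3)=79, f(4)=185, f(5)=449, f(6)=1083, f(7)=2615, f(8)=6313, f(9)=15241, f(10)=36795, f(11)=88831, f(12)=214457, f(13)=517745, f(14)=1249947; answer 1249947

1249947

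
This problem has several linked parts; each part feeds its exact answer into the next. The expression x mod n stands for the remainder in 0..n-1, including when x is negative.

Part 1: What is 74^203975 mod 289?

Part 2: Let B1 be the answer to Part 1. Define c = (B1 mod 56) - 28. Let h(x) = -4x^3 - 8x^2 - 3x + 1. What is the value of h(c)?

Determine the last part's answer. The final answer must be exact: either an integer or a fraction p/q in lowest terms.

Part 1: squarings mod 289: 74^1=74, 74^2=274, 74^4=225, 74^8=50, 74^16=188, 74^32=86, 74^64=171, 74^128=52, 74^256=103, 74^512=205, 74^1024=120, 74^2048=239, 74^4096=188, 74^8192=86, 74^16384=171, 74^32768=52, 74^65536=103, 74^131072=205; 74^203975 = 74^1 * 74^2 * 74^4 * 74^64 * 74^128 * 74^1024 * 74^2048 * 74^4096 * 74^65536 * 74^131072 = 201 (mod 289); answer 201
Part 2: B1 = 201; c = 5; -4*(5)^3 - 8*(5)^2 - 3*(5)^1 + 1 = (-500) + (-200) + (-15) + (1) = -714; answer -714

-714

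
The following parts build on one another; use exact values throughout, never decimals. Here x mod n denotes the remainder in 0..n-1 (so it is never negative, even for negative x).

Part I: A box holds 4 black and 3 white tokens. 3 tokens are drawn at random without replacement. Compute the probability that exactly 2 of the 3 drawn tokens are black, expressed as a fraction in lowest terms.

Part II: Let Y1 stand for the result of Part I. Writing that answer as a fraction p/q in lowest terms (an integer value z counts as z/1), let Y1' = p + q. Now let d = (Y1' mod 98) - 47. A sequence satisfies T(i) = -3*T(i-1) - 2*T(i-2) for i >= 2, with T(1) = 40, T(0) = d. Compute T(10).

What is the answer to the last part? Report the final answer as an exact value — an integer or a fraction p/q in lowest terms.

Part I: total draws C(7,3) = 35; favorable C(4,2)*C(3,1) = 18; P = 18/35; answer 18/35
Part II: Y1 = 18/35; threaded value p + q = 53; d = 6; T(2) = -3*(40) - 2*(6) = -132; iterating: T(2)=-132, T(3)=316, T(4)=-684, T(5)=1420, T(6)=-2892, T(7)=5836, T(8)=-11724, T(9)=23500, T(10)=-47052; answer -47052

-47052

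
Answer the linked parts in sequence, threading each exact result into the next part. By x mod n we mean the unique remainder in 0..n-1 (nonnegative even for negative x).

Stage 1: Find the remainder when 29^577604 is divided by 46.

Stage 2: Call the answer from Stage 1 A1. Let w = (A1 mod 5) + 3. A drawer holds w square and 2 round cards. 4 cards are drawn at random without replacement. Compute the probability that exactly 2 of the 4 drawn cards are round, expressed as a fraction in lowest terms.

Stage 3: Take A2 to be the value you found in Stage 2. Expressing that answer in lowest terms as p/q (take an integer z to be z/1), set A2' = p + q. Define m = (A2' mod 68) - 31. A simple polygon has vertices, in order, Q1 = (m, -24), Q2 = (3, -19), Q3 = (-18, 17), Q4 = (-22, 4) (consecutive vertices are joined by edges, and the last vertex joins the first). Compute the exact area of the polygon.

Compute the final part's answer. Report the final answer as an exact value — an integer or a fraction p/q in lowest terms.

Stage 1: squarings mod 46: 29^1=29, 29^2=13, 29^4=31, 29^8=41, 29^16=25, 29^32=27, 29^64=39, 29^128=3, 29^256=9, 29^512=35, 29^1024=29, 29^2048=13, 29^4096=31, 29^8192=41, 29^16384=25, 29^32768=27, 29^65536=39, 29^131072=3, 29^262144=9, 29^524288=35; 29^577604 = 29^4 * 29^64 * 29^4096 * 29^16384 * 29^32768 * 29^524288 = 25 (mod 46); answer 25
Stage 2: A1 = 25; w = 3; total draws C(5,4) = 5; favorable C(2,2)*C(3,2) = 3; P = 3/5; answer 3/5
Stage 3: A2 = 3/5; threaded value p + q = 8; m = -23; cross terms: (-23*-19 - 3*-24)=509, (3*17 - -18*-19)=-291, (-18*4 - -22*17)=302, (-22*-24 - -23*4)=620; twice the area = |1140| = 1140; area = 570; answer 570

570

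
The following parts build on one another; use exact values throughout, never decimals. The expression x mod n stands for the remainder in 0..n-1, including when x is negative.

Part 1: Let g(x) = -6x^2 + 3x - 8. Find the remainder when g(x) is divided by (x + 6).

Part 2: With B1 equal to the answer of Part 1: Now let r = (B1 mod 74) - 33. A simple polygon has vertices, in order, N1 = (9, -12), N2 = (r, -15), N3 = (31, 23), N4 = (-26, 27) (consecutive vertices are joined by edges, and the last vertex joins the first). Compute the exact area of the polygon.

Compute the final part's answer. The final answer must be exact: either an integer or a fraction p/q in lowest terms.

Part 1: remainder = value at the root: -6*(-6)^2 + 3*(-6)^1 - 8 = (-216) + (-18) + (-8) = -242; answer -242
Part 2: B1 = -242; r = 21; cross terms: (9*-15 - 21*-12)=117, (21*23 - 31*-15)=948, (31*27 - -26*23)=1435, (-26*-12 - 9*27)=69; twice the area = |2569| = 2569; area = 2569/2; answer 2569/2

2569/2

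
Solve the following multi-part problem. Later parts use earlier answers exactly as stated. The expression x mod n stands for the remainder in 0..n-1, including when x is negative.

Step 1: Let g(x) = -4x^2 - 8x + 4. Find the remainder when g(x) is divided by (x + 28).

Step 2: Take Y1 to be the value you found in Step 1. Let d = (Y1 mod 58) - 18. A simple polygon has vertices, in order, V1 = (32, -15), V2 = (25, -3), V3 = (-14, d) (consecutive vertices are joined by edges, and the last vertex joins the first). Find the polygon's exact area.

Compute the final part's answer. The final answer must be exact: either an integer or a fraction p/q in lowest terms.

Step 1: remainder = value at the root: -4*(-28)^2 - 8*(-28)^1 + 4 = (-3136) + (224) + (4) = -2908; answer -2908
Step 2: Y1 = -2908; d = 32; cross terms: (32*-3 - 25*-15)=279, (25*32 - -14*-3)=758, (-14*-15 - 32*32)=-814; twice the area = |223| = 223; area = 223/2; answer 223/2

223/2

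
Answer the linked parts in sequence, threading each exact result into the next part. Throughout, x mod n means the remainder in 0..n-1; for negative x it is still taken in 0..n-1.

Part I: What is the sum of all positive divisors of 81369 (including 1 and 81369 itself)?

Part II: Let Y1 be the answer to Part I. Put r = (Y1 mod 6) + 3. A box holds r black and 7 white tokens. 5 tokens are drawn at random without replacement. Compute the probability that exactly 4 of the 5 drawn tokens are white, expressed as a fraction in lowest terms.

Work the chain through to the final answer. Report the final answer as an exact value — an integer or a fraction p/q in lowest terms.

5/12

Part I: 81369 = 3^2 * 9041; sigma = (1 + 3 + 9) * (1 + 9041) = 13 * 9042 = 117546; answer 117546
Part II: Y1 = 117546; r = 3; total draws C(10,5) = 252; favorable C(7,4)*C(3,1) = 105; P = 5/12; answer 5/12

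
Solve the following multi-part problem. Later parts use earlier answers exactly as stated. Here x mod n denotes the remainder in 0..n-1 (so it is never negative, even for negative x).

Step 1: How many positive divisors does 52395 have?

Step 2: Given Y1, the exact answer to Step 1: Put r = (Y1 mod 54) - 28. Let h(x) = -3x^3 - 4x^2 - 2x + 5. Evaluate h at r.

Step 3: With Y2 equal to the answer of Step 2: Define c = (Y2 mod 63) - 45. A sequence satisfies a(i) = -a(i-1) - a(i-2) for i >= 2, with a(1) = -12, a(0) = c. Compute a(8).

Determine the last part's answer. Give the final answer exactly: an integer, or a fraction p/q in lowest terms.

Step 1: 52395 = 3 * 5 * 7 * 499; number of divisors = (1+1) * (1+1) * (1+1) * (1+1) = 16; answer 16
Step 2: Y1 = 16; r = -12; -3*(-12)^3 - 4*(-12)^2 - 2*(-12)^1 + 5 = (5184) + (-576) + (24) + (5) = 4637; answer 4637
Step 3: Y2 = 4637; c = -7; a(2) = -1*(-12) - 1*(-7) = 19; iterating: a(2)=19, a(3)=-7, a(4)=-12, a(5)=19, a(6)=-7, a(7)=-12, a(8)=19; answer 19

19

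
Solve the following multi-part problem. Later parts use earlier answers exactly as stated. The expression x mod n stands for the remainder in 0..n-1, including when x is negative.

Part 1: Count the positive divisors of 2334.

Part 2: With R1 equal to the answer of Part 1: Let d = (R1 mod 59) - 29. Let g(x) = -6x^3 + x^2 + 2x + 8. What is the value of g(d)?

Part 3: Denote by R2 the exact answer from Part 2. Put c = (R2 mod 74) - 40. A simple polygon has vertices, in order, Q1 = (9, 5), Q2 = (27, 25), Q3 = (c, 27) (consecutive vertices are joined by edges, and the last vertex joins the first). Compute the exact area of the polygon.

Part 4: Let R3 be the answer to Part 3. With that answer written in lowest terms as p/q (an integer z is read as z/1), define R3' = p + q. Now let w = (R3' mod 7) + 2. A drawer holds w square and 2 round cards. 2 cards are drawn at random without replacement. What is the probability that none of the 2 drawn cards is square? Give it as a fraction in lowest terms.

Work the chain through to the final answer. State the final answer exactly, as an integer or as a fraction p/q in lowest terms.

Part 1: 2334 = 2 * 3 * 389; number of divisors = (1+1) * (1+1) * (1+1) = 8; answer 8
Part 2: R1 = 8; d = -21; -6*(-21)^3 + 1*(-21)^2 + 2*(-21)^1 + 8 = (55566) + (441) + (-42) + (8) = 55973; answer 55973
Part 3: R2 = 55973; c = -11; cross terms: (9*25 - 27*5)=90, (27*27 - -11*25)=1004, (-11*5 - 9*27)=-298; twice the area = |796| = 796; area = 398; answer 398
Part 4: R3 = 398; threaded value p + q = 399; w = 2; total draws C(4,2) = 6; favorable C(2,2) = 1; P = 1/6; answer 1/6

1/6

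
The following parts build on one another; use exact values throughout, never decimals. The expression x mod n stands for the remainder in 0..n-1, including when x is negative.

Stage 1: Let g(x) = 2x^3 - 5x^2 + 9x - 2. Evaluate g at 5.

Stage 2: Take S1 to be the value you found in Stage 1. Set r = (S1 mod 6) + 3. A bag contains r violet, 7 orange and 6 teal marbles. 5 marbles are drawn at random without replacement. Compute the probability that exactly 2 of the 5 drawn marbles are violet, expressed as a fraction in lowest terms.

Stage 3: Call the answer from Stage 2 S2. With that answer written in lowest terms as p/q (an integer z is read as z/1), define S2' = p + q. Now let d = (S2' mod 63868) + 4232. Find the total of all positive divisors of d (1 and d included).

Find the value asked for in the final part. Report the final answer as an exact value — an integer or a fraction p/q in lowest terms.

5736

Stage 1: 2*(5)^3 - 5*(5)^2 + 9*(5)^1 - 2 = (250) + (-125) + (45) + (-2) = 168; answer 168
Stage 2: S1 = 168; r = 3; total draws C(16,5) = 4368; favorable C(3,2)*C(13,3) = 858; P = 11/56; answer 11/56
Stage 3: S2 = 11/56; threaded value p + q = 67; d = 4299; 4299 = 3 * 1433; sigma = (1 + 3) * (1 + 1433) = 4 * 1434 = 5736; answer 5736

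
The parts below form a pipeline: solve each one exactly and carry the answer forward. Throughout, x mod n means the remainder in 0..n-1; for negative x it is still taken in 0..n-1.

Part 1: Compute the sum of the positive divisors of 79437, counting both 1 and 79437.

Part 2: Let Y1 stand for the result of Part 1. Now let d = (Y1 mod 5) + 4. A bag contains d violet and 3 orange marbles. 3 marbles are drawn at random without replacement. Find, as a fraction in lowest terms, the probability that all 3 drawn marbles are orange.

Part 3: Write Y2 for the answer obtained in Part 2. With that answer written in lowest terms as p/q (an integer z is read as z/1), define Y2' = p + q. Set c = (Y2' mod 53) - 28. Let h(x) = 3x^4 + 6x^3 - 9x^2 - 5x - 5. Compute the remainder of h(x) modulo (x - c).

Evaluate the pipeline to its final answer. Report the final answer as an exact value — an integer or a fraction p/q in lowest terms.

Part 1: 79437 = 3 * 26479; sigma = (1 + 3) * (1 + 26479) = 4 * 26480 = 105920; answer 105920
Part 2: Y1 = 105920; d = 4; total draws C(7,3) = 35; favorable C(3,3) = 1; P = 1/35; answer 1/35
Part 3: Y2 = 1/35; threaded value p + q = 36; c = 8; remainder = value at the root: 3*(8)^4 + 6*(8)^3 - 9*(8)^2 - 5*(8)^1 - 5 = (12288) + (3072) + (-576) + (-40) + (-5) = 14739; answer 14739

14739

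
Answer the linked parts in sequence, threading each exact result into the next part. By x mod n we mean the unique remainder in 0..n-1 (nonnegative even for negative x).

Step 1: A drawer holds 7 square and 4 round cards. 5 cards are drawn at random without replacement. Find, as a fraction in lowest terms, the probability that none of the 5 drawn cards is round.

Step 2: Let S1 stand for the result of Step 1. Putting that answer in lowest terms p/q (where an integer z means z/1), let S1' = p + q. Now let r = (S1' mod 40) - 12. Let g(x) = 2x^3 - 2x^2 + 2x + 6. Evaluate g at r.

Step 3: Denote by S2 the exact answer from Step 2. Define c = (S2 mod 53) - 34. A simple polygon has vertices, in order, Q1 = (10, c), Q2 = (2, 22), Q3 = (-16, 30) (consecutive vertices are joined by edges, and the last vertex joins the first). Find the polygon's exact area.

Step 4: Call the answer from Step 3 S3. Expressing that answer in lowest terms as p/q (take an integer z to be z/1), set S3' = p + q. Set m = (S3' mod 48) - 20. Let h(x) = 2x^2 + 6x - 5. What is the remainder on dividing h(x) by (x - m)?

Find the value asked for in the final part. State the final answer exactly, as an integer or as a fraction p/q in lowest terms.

1615

Step 1: total draws C(11,5) = 462; favorable C(7,5) = 21; P = 1/22; answer 1/22
Step 2: S1 = 1/22; threaded value p + q = 23; r = 11; 2*(11)^3 - 2*(11)^2 + 2*(11)^1 + 6 = (2662) + (-242) + (22) + (6) = 2448; answer 2448
Step 3: S2 = 2448; c = -24; cross terms: (10*22 - 2*-24)=268, (2*30 - -16*22)=412, (-16*-24 - 10*30)=84; twice the area = |764| = 764; area = 382; answer 382
Step 4: S3 = 382; threaded value p + q = 383; m = 27; remainder = value at the root: 2*(27)^2 + 6*(27)^1 - 5 = (1458) + (162) + (-5) = 1615; answer 1615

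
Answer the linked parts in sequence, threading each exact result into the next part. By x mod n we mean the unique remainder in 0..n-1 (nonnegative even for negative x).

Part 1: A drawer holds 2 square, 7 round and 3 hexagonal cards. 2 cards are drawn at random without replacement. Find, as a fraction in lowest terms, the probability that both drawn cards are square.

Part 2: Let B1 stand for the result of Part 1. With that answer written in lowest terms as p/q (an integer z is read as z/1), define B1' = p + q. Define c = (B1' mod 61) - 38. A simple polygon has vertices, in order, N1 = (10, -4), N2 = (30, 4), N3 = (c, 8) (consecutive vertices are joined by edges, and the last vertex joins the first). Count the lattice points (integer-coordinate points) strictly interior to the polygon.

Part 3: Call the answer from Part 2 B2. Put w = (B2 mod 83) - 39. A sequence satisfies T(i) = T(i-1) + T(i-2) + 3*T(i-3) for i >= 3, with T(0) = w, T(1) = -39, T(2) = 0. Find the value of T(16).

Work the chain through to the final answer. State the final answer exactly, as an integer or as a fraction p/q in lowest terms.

-1102077

Part 1: total draws C(12,2) = 66; favorable C(2,2) = 1; P = 1/66; answer 1/66
Part 2: B1 = 1/66; threaded value p + q = 67; c = -32; cross terms: (10*4 - 30*-4)=160, (30*8 - -32*4)=368, (-32*-4 - 10*8)=48; twice the area = |576| = 576; area = 288; boundary points = 4 + 2 + 6 = 12; strictly interior points = area - boundary/2 + 1 = 283; answer 283
Part 3: B2 = 283; w = -5; T(3) = 1*(0) + 1*(-39) + 3*(-5) = -54; iterating: T(3)=-54, T(4)=-171, T(5)=-225, T(6)=-558, T(7)=-1296, T(8)=-2529, T(9)=-5499, T(10)=-11916, T(11)=-25002, T(12)=-53415, T(13)=-114165, T(14)=-242586, T(15)=-516996, T(16)=-1102077; answer -1102077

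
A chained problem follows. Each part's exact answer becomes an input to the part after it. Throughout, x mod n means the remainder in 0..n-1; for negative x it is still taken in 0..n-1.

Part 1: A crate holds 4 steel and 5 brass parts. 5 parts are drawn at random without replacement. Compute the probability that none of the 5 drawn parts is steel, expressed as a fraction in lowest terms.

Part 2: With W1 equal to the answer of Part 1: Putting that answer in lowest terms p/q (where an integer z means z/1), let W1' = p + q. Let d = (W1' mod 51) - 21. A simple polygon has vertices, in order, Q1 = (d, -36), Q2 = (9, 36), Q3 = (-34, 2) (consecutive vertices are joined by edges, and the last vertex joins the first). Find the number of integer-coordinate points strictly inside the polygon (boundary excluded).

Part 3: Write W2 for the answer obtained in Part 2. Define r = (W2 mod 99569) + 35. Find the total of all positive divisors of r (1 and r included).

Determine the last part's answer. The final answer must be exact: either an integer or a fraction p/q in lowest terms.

2160

Part 1: total draws C(9,5) = 126; favorable C(5,5) = 1; P = 1/126; answer 1/126
Part 2: W1 = 1/126; threaded value p + q = 127; d = 4; cross terms: (4*36 - 9*-36)=468, (9*2 - -34*36)=1242, (-34*-36 - 4*2)=1216; twice the area = |2926| = 2926; area = 1463; boundary points = 1 + 1 + 38 = 40; strictly interior points = area - boundary/2 + 1 = 1444; answer 1444
Part 3: W2 = 1444; r = 1479; 1479 = 3 * 17 * 29; sigma = (1 + 3) * (1 + 17) * (1 + 29) = 4 * 18 * 30 = 2160; answer 2160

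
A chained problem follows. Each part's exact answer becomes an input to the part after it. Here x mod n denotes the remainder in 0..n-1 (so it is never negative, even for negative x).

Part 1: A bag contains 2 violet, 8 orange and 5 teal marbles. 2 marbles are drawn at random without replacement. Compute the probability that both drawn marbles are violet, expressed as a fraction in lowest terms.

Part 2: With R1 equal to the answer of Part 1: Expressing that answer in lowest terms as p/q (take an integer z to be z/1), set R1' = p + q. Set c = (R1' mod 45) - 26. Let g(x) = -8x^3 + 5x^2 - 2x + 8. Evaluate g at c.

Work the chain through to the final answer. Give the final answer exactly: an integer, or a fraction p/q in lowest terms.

8528

Part 1: total draws C(15,2) = 105; favorable C(2,2) = 1; P = 1/105; answer 1/105
Part 2: R1 = 1/105; threaded value p + q = 106; c = -10; -8*(-10)^3 + 5*(-10)^2 - 2*(-10)^1 + 8 = (8000) + (500) + (20) + (8) = 8528; answer 8528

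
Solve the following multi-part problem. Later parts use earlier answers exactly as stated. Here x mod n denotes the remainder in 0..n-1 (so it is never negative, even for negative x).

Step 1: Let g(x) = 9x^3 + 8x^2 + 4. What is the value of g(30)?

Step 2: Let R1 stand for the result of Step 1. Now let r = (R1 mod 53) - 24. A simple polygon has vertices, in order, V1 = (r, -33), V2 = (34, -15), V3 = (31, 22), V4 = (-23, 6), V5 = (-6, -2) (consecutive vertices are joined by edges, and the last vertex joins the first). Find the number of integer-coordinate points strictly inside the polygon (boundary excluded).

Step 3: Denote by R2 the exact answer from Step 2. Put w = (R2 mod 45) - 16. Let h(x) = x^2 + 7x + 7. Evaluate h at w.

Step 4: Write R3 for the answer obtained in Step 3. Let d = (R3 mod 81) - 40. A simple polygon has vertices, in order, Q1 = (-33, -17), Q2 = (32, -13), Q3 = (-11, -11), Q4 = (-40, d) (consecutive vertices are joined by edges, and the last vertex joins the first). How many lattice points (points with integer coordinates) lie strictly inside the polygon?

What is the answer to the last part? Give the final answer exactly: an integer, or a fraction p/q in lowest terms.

Step 1: 9*(30)^3 + 8*(30)^2 + 4 = (243000) + (7200) + (4) = 250204; answer 250204
Step 2: R1 = 250204; r = 20; cross terms: (20*-15 - 34*-33)=822, (34*22 - 31*-15)=1213, (31*6 - -23*22)=692, (-23*-2 - -6*6)=82, (-6*-33 - 20*-2)=238; twice the area = |3047| = 3047; area = 3047/2; boundary points = 2 + 1 + 2 + 1 + 1 = 7; strictly interior points = area - boundary/2 + 1 = 1521; answer 1521
Step 3: R2 = 1521; w = 20; 1*(20)^2 + 7*(20)^1 + 7 = (400) + (140) + (7) = 547; answer 547
Step 4: R3 = 547; d = 21; cross terms: (-33*-13 - 32*-17)=973, (32*-11 - -11*-13)=-495, (-11*21 - -40*-11)=-671, (-40*-17 - -33*21)=1373; twice the area = |1180| = 1180; area = 590; boundary points = 1 + 1 + 1 + 1 = 4; strictly interior points = area - boundary/2 + 1 = 589; answer 589

589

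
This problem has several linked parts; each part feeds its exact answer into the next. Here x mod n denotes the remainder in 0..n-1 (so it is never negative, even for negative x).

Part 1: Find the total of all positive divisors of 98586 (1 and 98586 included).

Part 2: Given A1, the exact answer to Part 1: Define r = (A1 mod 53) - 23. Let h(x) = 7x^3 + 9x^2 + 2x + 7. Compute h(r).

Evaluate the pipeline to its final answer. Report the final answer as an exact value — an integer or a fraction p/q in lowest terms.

Part 1: 98586 = 2 * 3^2 * 5477; sigma = (1 + 2) * (1 + 3 + 9) * (1 + 5477) = 3 * 13 * 5478 = 213642; answer 213642
Part 2: A1 = 213642; r = 29; 7*(29)^3 + 9*(29)^2 + 2*(29)^1 + 7 = (170723) + (7569) + (58) + (7) = 178357; answer 178357

178357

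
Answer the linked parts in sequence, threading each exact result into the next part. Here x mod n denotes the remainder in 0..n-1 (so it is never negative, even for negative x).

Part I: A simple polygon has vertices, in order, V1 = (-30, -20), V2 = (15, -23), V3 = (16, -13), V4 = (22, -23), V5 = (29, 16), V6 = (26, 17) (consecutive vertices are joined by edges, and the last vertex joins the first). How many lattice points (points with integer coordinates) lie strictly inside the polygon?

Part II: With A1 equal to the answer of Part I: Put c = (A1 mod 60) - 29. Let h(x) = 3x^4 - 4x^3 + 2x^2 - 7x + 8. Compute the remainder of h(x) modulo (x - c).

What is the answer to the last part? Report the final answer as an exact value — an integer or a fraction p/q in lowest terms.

Part I: cross terms: (-30*-23 - 15*-20)=990, (15*-13 - 16*-23)=173, (16*-23 - 22*-13)=-82, (22*16 - 29*-23)=1019, (29*17 - 26*16)=77, (26*-20 - -30*17)=-10; twice the area = |2167| = 2167; area = 2167/2; boundary points = 3 + 1 + 2 + 1 + 1 + 1 = 9; strictly interior points = area - boundary/2 + 1 = 1080; answer 1080
Part II: A1 = 1080; c = -29; remainder = value at the root: 3*(-29)^4 - 4*(-29)^3 + 2*(-29)^2 - 7*(-29)^1 + 8 = (2121843) + (97556) + (1682) + (203) + (8) = 2221292; answer 2221292

2221292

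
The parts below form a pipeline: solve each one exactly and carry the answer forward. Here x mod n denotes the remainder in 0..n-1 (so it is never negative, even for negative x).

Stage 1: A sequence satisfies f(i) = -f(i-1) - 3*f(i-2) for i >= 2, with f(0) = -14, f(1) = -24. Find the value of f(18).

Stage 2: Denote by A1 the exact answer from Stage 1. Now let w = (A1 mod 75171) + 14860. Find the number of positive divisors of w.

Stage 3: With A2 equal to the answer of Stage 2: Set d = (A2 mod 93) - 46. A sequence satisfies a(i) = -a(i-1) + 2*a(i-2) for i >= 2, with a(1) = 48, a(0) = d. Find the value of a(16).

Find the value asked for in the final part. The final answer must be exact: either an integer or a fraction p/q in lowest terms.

-1966092

Stage 1: f(2) = -1*(-24) - 3*(-14) = 66; iterating: f(2)=66, f(3)=6, f(4)=-204, f(5)=186, f(6)=426, f(7)=-984, f(8)=-294, f(9)=3246, f(10)=-2364, f(11)=-7374, f(12)=14466, f(13)=7656, f(14)=-51054, f(15)=28086, f(16)=125076, f(17)=-209334, f(18)=-165894; answer -165894
Stage 2: A1 = -165894; w = 74479; 74479 = 71 * 1049; number of divisors = (1+1) * (1+1) = 4; answer 4
Stage 3: A2 = 4; d = -42; a(2) = -1*(48) + 2*(-42) = -132; iterating: a(2)=-132, a(3)=228, a(4)=-492, a(5)=948, a(6)=-1932, a(7)=3828, a(8)=-7692, a(9)=15348, a(10)=-30732, a(11)=61428, a(12)=-122892, a(13)=245748, a(14)=-491532, a(15)=983028, a(16)=-1966092; answer -1966092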